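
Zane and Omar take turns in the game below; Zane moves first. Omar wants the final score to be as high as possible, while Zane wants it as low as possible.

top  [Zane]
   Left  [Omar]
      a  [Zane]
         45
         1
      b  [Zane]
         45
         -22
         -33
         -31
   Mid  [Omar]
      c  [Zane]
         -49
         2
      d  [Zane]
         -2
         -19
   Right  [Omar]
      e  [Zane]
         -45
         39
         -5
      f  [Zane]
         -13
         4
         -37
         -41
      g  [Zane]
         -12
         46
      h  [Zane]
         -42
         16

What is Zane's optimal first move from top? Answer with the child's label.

a (Zane): min(45, 1) = 1
b (Zane): min(45, -22, -33, -31) = -33
Left (Omar): max(1, -33) = 1
c (Zane): min(-49, 2) = -49
d (Zane): min(-2, -19) = -19
Mid (Omar): max(-49, -19) = -19
e (Zane): min(-45, 39, -5) = -45
f (Zane): min(-13, 4, -37, -41) = -41
g (Zane): min(-12, 46) = -12
h (Zane): min(-42, 16) = -42
Right (Omar): max(-45, -41, -12, -42) = -12
top (Zane): min(1, -19, -12) = -19
Zane at top wants the lowest of {Left=1, Mid=-19, Right=-12}, so chooses Mid.

Mid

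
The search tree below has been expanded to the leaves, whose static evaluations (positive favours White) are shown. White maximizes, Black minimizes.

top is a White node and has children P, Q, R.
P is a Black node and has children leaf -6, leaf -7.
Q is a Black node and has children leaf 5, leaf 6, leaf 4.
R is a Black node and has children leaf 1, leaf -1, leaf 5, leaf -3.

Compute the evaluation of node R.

R (Black): min(1, -1, 5, -3) = -3

-3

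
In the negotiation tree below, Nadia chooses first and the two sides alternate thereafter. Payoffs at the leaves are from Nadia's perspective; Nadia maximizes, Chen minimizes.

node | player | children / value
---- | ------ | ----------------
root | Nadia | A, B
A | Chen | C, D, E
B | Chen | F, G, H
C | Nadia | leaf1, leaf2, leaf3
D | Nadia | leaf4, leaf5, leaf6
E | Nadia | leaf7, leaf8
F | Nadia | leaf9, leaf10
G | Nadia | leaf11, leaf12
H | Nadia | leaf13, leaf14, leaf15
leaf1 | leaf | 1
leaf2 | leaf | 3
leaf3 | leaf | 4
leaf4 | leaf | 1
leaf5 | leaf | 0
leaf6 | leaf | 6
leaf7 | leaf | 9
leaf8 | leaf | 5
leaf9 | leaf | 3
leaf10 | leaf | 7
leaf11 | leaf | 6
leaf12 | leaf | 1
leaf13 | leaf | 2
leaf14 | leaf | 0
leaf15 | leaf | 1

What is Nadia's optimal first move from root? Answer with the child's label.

C (Nadia): max(1, 3, 4) = 4
D (Nadia): max(1, 0, 6) = 6
E (Nadia): max(9, 5) = 9
A (Chen): min(4, 6, 9) = 4
F (Nadia): max(3, 7) = 7
G (Nadia): max(6, 1) = 6
H (Nadia): max(2, 0, 1) = 2
B (Chen): min(7, 6, 2) = 2
root (Nadia): max(4, 2) = 4
Nadia at root wants the highest of {A=4, B=2}, so chooses A.

A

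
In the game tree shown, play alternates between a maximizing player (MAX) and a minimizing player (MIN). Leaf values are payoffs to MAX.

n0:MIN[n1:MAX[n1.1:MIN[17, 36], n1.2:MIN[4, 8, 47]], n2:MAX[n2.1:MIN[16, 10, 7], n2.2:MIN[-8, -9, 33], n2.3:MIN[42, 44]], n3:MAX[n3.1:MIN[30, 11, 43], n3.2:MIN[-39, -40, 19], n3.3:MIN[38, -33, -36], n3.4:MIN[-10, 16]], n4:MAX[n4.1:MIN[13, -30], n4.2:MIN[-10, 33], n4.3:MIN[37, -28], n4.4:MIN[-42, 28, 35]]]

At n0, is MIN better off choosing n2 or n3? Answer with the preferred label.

n2.1 (MIN): min(16, 10, 7) = 7
n2.2 (MIN): min(-8, -9, 33) = -9
n2.3 (MIN): min(42, 44) = 42
n2 (MAX): max(7, -9, 42) = 42
n3.1 (MIN): min(30, 11, 43) = 11
n3.2 (MIN): min(-39, -40, 19) = -40
n3.3 (MIN): min(38, -33, -36) = -36
n3.4 (MIN): min(-10, 16) = -10
n3 (MAX): max(11, -40, -36, -10) = 11
MIN prefers the lower value; n2=42, n3=11. n3 is better since 11 < 42.

n3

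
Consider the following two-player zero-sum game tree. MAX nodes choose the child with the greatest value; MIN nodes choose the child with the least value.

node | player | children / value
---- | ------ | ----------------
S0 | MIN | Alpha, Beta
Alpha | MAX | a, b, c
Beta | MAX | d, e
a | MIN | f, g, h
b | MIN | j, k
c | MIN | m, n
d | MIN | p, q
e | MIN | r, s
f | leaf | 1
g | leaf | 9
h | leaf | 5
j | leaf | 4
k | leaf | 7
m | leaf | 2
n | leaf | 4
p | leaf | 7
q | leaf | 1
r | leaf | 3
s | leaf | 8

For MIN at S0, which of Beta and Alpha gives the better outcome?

d (MIN): min(7, 1) = 1
e (MIN): min(3, 8) = 3
Beta (MAX): max(1, 3) = 3
a (MIN): min(1, 9, 5) = 1
b (MIN): min(4, 7) = 4
c (MIN): min(2, 4) = 2
Alpha (MAX): max(1, 4, 2) = 4
MIN prefers the lower value; Beta=3, Alpha=4. Beta is better since 3 < 4.

Beta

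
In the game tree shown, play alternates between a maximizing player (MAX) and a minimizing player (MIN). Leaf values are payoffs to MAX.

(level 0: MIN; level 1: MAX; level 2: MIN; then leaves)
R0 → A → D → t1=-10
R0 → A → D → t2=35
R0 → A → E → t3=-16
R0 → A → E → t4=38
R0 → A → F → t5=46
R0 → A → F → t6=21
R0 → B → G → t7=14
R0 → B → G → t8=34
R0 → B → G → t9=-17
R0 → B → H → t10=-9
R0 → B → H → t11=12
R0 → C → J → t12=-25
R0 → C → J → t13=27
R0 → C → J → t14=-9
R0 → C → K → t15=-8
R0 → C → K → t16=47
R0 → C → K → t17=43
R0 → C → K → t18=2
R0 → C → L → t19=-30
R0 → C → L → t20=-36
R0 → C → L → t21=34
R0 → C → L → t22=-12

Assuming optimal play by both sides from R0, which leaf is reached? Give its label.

t10

D (MIN): min(-10, 35) = -10
E (MIN): min(-16, 38) = -16
F (MIN): min(46, 21) = 21
A (MAX): max(-10, -16, 21) = 21
G (MIN): min(14, 34, -17) = -17
H (MIN): min(-9, 12) = -9
B (MAX): max(-17, -9) = -9
J (MIN): min(-25, 27, -9) = -25
K (MIN): min(-8, 47, 43, 2) = -8
L (MIN): min(-30, -36, 34, -12) = -36
C (MAX): max(-25, -8, -36) = -8
R0 (MIN): min(21, -9, -8) = -9
At R0, MIN picks B (lowest: -9).
At B, MAX picks H (highest: -9).
At H, MIN picks t10 (lowest: -9).
Terminal value -9.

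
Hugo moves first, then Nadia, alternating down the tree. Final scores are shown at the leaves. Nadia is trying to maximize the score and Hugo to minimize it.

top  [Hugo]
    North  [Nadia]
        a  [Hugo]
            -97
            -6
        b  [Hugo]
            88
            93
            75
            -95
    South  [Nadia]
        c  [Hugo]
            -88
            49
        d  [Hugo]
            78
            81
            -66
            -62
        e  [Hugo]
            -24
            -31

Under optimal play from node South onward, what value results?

c (Hugo): min(-88, 49) = -88
d (Hugo): min(78, 81, -66, -62) = -66
e (Hugo): min(-24, -31) = -31
South (Nadia): max(-88, -66, -31) = -31

-31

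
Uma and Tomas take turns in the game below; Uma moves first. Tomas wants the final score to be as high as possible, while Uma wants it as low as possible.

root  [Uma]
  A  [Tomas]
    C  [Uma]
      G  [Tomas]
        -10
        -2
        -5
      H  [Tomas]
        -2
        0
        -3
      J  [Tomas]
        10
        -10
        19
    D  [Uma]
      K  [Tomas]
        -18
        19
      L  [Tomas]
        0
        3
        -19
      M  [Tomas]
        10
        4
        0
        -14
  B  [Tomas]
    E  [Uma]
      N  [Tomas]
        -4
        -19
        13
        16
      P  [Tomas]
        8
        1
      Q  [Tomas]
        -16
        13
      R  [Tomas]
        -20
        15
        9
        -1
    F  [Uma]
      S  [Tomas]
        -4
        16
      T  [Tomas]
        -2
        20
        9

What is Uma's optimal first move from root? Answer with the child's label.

A

G (Tomas): max(-10, -2, -5) = -2
H (Tomas): max(-2, 0, -3) = 0
J (Tomas): max(10, -10, 19) = 19
C (Uma): min(-2, 0, 19) = -2
K (Tomas): max(-18, 19) = 19
L (Tomas): max(0, 3, -19) = 3
M (Tomas): max(10, 4, 0, -14) = 10
D (Uma): min(19, 3, 10) = 3
A (Tomas): max(-2, 3) = 3
N (Tomas): max(-4, -19, 13, 16) = 16
P (Tomas): max(8, 1) = 8
Q (Tomas): max(-16, 13) = 13
R (Tomas): max(-20, 15, 9, -1) = 15
E (Uma): min(16, 8, 13, 15) = 8
S (Tomas): max(-4, 16) = 16
T (Tomas): max(-2, 20, 9) = 20
F (Uma): min(16, 20) = 16
B (Tomas): max(8, 16) = 16
root (Uma): min(3, 16) = 3
Uma at root wants the lowest of {A=3, B=16}, so chooses A.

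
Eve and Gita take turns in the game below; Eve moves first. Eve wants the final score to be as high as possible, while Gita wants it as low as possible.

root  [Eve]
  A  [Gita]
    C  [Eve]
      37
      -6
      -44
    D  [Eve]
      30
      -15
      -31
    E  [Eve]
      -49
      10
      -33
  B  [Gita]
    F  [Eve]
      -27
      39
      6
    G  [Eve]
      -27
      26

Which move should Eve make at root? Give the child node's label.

B

C (Eve): max(37, -6, -44) = 37
D (Eve): max(30, -15, -31) = 30
E (Eve): max(-49, 10, -33) = 10
A (Gita): min(37, 30, 10) = 10
F (Eve): max(-27, 39, 6) = 39
G (Eve): max(-27, 26) = 26
B (Gita): min(39, 26) = 26
root (Eve): max(10, 26) = 26
Eve at root wants the highest of {A=10, B=26}, so chooses B.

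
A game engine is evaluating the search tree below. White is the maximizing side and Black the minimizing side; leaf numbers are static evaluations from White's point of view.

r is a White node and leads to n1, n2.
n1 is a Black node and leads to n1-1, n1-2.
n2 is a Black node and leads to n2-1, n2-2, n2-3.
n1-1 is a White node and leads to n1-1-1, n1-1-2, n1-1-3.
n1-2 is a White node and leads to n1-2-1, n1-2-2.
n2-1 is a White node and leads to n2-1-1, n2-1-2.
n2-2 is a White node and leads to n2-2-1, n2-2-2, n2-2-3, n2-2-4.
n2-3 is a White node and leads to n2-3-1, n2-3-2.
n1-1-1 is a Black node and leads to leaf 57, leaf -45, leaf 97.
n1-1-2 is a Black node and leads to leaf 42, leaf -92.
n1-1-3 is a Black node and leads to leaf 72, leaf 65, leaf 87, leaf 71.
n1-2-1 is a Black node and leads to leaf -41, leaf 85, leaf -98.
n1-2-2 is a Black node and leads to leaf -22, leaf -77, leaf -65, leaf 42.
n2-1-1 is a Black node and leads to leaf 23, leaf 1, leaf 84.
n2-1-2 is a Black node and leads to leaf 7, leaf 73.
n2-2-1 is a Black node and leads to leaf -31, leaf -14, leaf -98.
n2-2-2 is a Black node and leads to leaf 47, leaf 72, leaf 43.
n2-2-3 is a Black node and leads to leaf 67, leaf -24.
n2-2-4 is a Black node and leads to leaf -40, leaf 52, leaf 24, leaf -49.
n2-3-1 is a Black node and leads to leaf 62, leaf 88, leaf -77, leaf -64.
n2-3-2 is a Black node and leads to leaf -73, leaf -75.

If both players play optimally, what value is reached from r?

n1-1-1 (Black): min(57, -45, 97) = -45
n1-1-2 (Black): min(42, -92) = -92
n1-1-3 (Black): min(72, 65, 87, 71) = 65
n1-1 (White): max(-45, -92, 65) = 65
n1-2-1 (Black): min(-41, 85, -98) = -98
n1-2-2 (Black): min(-22, -77, -65, 42) = -77
n1-2 (White): max(-98, -77) = -77
n1 (Black): min(65, -77) = -77
n2-1-1 (Black): min(23, 1, 84) = 1
n2-1-2 (Black): min(7, 73) = 7
n2-1 (White): max(1, 7) = 7
n2-2-1 (Black): min(-31, -14, -98) = -98
n2-2-2 (Black): min(47, 72, 43) = 43
n2-2-3 (Black): min(67, -24) = -24
n2-2-4 (Black): min(-40, 52, 24, -49) = -49
n2-2 (White): max(-98, 43, -24, -49) = 43
n2-3-1 (Black): min(62, 88, -77, -64) = -77
n2-3-2 (Black): min(-73, -75) = -75
n2-3 (White): max(-77, -75) = -75
n2 (Black): min(7, 43, -75) = -75
r (White): max(-77, -75) = -75

-75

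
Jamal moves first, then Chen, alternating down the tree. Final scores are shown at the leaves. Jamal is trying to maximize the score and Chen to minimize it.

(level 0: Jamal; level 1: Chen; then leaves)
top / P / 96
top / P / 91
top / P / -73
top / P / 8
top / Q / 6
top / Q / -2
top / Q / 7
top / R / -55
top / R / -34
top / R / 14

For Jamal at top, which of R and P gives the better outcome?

R (Chen): min(-55, -34, 14) = -55
P (Chen): min(96, 91, -73, 8) = -73
Jamal prefers the higher value; R=-55, P=-73. R is better since -55 > -73.

R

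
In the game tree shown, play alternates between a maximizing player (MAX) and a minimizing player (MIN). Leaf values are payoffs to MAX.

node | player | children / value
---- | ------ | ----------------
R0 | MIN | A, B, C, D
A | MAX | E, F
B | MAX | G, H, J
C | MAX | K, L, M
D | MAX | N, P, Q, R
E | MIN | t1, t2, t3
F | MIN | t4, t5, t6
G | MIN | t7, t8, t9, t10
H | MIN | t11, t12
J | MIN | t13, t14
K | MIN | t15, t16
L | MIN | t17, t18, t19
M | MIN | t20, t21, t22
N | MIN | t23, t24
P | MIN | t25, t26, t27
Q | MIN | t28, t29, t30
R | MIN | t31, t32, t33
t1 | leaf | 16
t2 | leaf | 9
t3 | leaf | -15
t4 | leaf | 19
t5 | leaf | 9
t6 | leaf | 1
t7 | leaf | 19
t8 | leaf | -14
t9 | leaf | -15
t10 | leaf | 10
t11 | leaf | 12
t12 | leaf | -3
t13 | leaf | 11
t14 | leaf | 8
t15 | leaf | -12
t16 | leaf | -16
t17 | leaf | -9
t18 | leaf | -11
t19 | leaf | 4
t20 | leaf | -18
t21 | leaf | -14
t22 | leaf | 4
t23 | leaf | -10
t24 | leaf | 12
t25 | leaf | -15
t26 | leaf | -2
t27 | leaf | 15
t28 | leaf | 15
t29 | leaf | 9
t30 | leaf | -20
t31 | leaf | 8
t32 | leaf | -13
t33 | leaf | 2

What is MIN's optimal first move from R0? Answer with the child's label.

E (MIN): min(16, 9, -15) = -15
F (MIN): min(19, 9, 1) = 1
A (MAX): max(-15, 1) = 1
G (MIN): min(19, -14, -15, 10) = -15
H (MIN): min(12, -3) = -3
J (MIN): min(11, 8) = 8
B (MAX): max(-15, -3, 8) = 8
K (MIN): min(-12, -16) = -16
L (MIN): min(-9, -11, 4) = -11
M (MIN): min(-18, -14, 4) = -18
C (MAX): max(-16, -11, -18) = -11
N (MIN): min(-10, 12) = -10
P (MIN): min(-15, -2, 15) = -15
Q (MIN): min(15, 9, -20) = -20
R (MIN): min(8, -13, 2) = -13
D (MAX): max(-10, -15, -20, -13) = -10
R0 (MIN): min(1, 8, -11, -10) = -11
MIN at R0 wants the lowest of {A=1, B=8, C=-11, D=-10}, so chooses C.

C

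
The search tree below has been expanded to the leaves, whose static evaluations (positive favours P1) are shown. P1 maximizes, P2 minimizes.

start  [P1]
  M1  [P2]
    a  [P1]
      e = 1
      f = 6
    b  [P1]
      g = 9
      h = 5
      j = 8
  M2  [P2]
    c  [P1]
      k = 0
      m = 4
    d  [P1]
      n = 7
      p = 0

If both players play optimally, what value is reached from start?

6

a (P1): max(1, 6) = 6
b (P1): max(9, 5, 8) = 9
M1 (P2): min(6, 9) = 6
c (P1): max(0, 4) = 4
d (P1): max(7, 0) = 7
M2 (P2): min(4, 7) = 4
start (P1): max(6, 4) = 6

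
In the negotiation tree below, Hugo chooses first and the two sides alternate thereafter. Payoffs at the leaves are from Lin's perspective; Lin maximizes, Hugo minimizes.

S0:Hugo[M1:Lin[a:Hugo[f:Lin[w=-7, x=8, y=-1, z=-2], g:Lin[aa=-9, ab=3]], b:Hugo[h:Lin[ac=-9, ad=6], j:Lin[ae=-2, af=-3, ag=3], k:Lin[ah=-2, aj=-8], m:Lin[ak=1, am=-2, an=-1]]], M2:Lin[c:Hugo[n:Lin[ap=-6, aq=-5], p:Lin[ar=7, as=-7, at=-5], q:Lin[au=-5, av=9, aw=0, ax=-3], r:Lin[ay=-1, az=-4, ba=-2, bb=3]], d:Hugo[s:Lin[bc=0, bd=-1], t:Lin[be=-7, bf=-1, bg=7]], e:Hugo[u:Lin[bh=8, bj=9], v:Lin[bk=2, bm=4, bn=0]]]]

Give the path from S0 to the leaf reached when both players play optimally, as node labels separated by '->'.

f (Lin): max(-7, 8, -1, -2) = 8
g (Lin): max(-9, 3) = 3
a (Hugo): min(8, 3) = 3
h (Lin): max(-9, 6) = 6
j (Lin): max(-2, -3, 3) = 3
k (Lin): max(-2, -8) = -2
m (Lin): max(1, -2, -1) = 1
b (Hugo): min(6, 3, -2, 1) = -2
M1 (Lin): max(3, -2) = 3
n (Lin): max(-6, -5) = -5
p (Lin): max(7, -7, -5) = 7
q (Lin): max(-5, 9, 0, -3) = 9
r (Lin): max(-1, -4, -2, 3) = 3
c (Hugo): min(-5, 7, 9, 3) = -5
s (Lin): max(0, -1) = 0
t (Lin): max(-7, -1, 7) = 7
d (Hugo): min(0, 7) = 0
u (Lin): max(8, 9) = 9
v (Lin): max(2, 4, 0) = 4
e (Hugo): min(9, 4) = 4
M2 (Lin): max(-5, 0, 4) = 4
S0 (Hugo): min(3, 4) = 3
At S0, Hugo picks M1 (lowest: 3).
At M1, Lin picks a (highest: 3).
At a, Hugo picks g (lowest: 3).
At g, Lin picks ab (highest: 3).
Terminal value 3.

S0 -> M1 -> a -> g -> ab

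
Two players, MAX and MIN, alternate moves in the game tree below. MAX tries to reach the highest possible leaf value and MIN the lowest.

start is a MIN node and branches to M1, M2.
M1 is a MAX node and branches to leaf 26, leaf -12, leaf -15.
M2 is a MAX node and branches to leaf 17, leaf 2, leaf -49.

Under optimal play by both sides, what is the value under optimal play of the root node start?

17

M1 (MAX): max(26, -12, -15) = 26
M2 (MAX): max(17, 2, -49) = 17
start (MIN): min(26, 17) = 17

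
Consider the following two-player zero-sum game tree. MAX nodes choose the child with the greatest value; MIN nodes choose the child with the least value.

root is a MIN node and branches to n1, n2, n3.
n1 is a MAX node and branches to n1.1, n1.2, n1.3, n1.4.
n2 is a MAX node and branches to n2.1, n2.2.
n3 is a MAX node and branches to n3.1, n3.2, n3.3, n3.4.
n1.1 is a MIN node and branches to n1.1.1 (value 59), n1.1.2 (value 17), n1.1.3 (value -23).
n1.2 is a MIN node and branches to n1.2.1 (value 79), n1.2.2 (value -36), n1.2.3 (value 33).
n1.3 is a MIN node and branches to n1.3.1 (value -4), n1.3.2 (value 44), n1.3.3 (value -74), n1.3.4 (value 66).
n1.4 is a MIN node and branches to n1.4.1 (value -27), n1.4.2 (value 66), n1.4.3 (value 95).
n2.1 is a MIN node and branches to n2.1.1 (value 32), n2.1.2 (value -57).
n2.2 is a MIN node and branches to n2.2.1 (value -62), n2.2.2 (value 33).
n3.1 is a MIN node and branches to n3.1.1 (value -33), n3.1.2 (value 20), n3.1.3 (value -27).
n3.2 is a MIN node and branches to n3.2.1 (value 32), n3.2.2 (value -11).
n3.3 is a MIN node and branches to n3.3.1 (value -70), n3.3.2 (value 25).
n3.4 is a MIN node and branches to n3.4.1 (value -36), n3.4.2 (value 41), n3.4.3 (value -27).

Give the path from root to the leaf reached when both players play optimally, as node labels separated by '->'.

n1.1 (MIN): min(59, 17, -23) = -23
n1.2 (MIN): min(79, -36, 33) = -36
n1.3 (MIN): min(-4, 44, -74, 66) = -74
n1.4 (MIN): min(-27, 66, 95) = -27
n1 (MAX): max(-23, -36, -74, -27) = -23
n2.1 (MIN): min(32, -57) = -57
n2.2 (MIN): min(-62, 33) = -62
n2 (MAX): max(-57, -62) = -57
n3.1 (MIN): min(-33, 20, -27) = -33
n3.2 (MIN): min(32, -11) = -11
n3.3 (MIN): min(-70, 25) = -70
n3.4 (MIN): min(-36, 41, -27) = -36
n3 (MAX): max(-33, -11, -70, -36) = -11
root (MIN): min(-23, -57, -11) = -57
At root, MIN picks n2 (lowest: -57).
At n2, MAX picks n2.1 (highest: -57).
At n2.1, MIN picks n2.1.2 (lowest: -57).
Terminal value -57.

root -> n2 -> n2.1 -> n2.1.2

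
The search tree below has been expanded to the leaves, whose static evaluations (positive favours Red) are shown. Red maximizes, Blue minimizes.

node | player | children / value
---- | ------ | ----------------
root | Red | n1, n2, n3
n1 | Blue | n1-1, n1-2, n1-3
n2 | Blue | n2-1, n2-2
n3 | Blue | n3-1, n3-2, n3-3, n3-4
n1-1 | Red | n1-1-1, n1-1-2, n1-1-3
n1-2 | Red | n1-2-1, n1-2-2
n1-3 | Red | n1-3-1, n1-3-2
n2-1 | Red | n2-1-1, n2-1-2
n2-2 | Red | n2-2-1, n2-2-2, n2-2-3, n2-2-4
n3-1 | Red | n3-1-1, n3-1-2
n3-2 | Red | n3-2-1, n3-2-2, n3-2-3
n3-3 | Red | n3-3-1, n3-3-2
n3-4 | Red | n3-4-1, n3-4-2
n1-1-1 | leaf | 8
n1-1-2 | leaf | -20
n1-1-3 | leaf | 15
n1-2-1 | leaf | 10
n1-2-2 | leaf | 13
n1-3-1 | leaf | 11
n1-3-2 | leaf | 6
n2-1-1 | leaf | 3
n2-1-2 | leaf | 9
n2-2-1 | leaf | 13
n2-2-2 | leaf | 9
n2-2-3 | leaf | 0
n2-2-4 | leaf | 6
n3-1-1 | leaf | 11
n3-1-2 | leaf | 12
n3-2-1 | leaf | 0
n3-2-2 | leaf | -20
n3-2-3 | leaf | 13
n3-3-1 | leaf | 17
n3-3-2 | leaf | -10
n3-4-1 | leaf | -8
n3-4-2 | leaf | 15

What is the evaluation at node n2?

n2-1 (Red): max(3, 9) = 9
n2-2 (Red): max(13, 9, 0, 6) = 13
n2 (Blue): min(9, 13) = 9

9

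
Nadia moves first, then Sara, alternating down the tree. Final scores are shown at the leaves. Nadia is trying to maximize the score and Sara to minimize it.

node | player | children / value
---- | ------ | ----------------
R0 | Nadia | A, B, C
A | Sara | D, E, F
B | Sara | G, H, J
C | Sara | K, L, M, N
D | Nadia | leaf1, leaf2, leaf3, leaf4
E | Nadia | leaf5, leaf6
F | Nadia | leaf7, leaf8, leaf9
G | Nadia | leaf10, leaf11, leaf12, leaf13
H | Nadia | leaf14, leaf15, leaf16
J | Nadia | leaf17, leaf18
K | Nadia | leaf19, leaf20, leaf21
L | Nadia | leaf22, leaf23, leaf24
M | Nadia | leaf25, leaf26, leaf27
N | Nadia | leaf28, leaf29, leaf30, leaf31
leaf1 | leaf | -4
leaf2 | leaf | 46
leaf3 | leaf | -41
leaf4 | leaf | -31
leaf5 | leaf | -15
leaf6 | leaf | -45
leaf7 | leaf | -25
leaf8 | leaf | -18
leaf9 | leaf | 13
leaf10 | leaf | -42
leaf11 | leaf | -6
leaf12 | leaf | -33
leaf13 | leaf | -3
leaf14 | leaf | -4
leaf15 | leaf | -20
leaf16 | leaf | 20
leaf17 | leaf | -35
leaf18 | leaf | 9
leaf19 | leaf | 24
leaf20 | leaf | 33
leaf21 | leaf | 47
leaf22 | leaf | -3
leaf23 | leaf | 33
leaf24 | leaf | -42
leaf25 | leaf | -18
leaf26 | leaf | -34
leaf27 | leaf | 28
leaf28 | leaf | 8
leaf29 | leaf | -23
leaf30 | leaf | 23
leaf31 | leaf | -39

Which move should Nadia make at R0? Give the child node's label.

C

D (Nadia): max(-4, 46, -41, -31) = 46
E (Nadia): max(-15, -45) = -15
F (Nadia): max(-25, -18, 13) = 13
A (Sara): min(46, -15, 13) = -15
G (Nadia): max(-42, -6, -33, -3) = -3
H (Nadia): max(-4, -20, 20) = 20
J (Nadia): max(-35, 9) = 9
B (Sara): min(-3, 20, 9) = -3
K (Nadia): max(24, 33, 47) = 47
L (Nadia): max(-3, 33, -42) = 33
M (Nadia): max(-18, -34, 28) = 28
N (Nadia): max(8, -23, 23, -39) = 23
C (Sara): min(47, 33, 28, 23) = 23
R0 (Nadia): max(-15, -3, 23) = 23
Nadia at R0 wants the highest of {A=-15, B=-3, C=23}, so chooses C.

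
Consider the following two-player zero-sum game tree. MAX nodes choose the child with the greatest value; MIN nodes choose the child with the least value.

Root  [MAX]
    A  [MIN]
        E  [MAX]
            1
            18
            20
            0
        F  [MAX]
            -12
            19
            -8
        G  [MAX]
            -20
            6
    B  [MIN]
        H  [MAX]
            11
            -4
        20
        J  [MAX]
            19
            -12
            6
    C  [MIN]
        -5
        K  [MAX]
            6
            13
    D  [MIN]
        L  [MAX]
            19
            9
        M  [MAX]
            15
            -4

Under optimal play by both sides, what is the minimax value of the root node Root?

E (MAX): max(1, 18, 20, 0) = 20
F (MAX): max(-12, 19, -8) = 19
G (MAX): max(-20, 6) = 6
A (MIN): min(20, 19, 6) = 6
H (MAX): max(11, -4) = 11
J (MAX): max(19, -12, 6) = 19
B (MIN): min(11, 20, 19) = 11
K (MAX): max(6, 13) = 13
C (MIN): min(-5, 13) = -5
L (MAX): max(19, 9) = 19
M (MAX): max(15, -4) = 15
D (MIN): min(19, 15) = 15
Root (MAX): max(6, 11, -5, 15) = 15

15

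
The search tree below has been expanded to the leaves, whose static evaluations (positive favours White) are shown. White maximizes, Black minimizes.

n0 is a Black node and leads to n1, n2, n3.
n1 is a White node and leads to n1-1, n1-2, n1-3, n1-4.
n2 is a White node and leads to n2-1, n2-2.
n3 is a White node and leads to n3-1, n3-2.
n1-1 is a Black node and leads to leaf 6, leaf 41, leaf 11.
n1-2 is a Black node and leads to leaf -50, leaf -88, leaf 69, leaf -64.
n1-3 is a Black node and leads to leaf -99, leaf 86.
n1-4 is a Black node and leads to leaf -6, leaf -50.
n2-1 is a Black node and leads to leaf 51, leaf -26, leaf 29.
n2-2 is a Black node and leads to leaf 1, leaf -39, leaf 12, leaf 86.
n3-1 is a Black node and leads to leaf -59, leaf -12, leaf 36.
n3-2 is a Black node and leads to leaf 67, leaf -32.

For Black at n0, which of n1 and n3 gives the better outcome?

n1-1 (Black): min(6, 41, 11) = 6
n1-2 (Black): min(-50, -88, 69, -64) = -88
n1-3 (Black): min(-99, 86) = -99
n1-4 (Black): min(-6, -50) = -50
n1 (White): max(6, -88, -99, -50) = 6
n3-1 (Black): min(-59, -12, 36) = -59
n3-2 (Black): min(67, -32) = -32
n3 (White): max(-59, -32) = -32
Black prefers the lower value; n1=6, n3=-32. n3 is better since -32 < 6.

n3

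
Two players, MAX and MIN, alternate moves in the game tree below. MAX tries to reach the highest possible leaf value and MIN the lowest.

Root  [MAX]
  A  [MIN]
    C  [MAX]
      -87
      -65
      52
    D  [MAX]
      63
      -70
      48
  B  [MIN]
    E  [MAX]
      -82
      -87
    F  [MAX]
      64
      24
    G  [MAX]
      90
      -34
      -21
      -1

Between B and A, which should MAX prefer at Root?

E (MAX): max(-82, -87) = -82
F (MAX): max(64, 24) = 64
G (MAX): max(90, -34, -21, -1) = 90
B (MIN): min(-82, 64, 90) = -82
C (MAX): max(-87, -65, 52) = 52
D (MAX): max(63, -70, 48) = 63
A (MIN): min(52, 63) = 52
MAX prefers the higher value; B=-82, A=52. A is better since 52 > -82.

A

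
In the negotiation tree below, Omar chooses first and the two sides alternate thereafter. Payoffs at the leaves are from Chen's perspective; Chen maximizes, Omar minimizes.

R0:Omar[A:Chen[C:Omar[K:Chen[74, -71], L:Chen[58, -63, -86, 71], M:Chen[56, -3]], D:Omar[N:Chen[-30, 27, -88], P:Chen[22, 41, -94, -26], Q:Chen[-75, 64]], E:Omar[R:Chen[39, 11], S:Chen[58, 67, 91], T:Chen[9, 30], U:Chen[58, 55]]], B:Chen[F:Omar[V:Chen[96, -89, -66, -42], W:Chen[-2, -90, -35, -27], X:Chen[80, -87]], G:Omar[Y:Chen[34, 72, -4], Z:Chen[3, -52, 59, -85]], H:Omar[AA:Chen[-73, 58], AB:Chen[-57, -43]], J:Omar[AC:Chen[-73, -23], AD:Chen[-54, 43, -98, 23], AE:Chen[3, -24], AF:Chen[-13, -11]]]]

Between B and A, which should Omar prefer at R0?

A

V (Chen): max(96, -89, -66, -42) = 96
W (Chen): max(-2, -90, -35, -27) = -2
X (Chen): max(80, -87) = 80
F (Omar): min(96, -2, 80) = -2
Y (Chen): max(34, 72, -4) = 72
Z (Chen): max(3, -52, 59, -85) = 59
G (Omar): min(72, 59) = 59
AA (Chen): max(-73, 58) = 58
AB (Chen): max(-57, -43) = -43
H (Omar): min(58, -43) = -43
AC (Chen): max(-73, -23) = -23
AD (Chen): max(-54, 43, -98, 23) = 43
AE (Chen): max(3, -24) = 3
AF (Chen): max(-13, -11) = -11
J (Omar): min(-23, 43, 3, -11) = -23
B (Chen): max(-2, 59, -43, -23) = 59
K (Chen): max(74, -71) = 74
L (Chen): max(58, -63, -86, 71) = 71
M (Chen): max(56, -3) = 56
C (Omar): min(74, 71, 56) = 56
N (Chen): max(-30, 27, -88) = 27
P (Chen): max(22, 41, -94, -26) = 41
Q (Chen): max(-75, 64) = 64
D (Omar): min(27, 41, 64) = 27
R (Chen): max(39, 11) = 39
S (Chen): max(58, 67, 91) = 91
T (Chen): max(9, 30) = 30
U (Chen): max(58, 55) = 58
E (Omar): min(39, 91, 30, 58) = 30
A (Chen): max(56, 27, 30) = 56
Omar prefers the lower value; B=59, A=56. A is better since 56 < 59.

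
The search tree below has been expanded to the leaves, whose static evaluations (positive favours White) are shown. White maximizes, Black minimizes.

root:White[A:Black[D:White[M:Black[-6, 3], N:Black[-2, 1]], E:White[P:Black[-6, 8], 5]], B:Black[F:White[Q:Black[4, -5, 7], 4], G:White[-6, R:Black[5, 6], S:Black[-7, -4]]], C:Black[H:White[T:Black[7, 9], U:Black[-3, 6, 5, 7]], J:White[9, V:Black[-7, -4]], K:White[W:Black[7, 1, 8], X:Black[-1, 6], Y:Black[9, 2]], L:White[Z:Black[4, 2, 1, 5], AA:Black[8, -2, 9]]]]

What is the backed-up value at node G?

R (Black): min(5, 6) = 5
S (Black): min(-7, -4) = -7
G (White): max(-6, 5, -7) = 5

5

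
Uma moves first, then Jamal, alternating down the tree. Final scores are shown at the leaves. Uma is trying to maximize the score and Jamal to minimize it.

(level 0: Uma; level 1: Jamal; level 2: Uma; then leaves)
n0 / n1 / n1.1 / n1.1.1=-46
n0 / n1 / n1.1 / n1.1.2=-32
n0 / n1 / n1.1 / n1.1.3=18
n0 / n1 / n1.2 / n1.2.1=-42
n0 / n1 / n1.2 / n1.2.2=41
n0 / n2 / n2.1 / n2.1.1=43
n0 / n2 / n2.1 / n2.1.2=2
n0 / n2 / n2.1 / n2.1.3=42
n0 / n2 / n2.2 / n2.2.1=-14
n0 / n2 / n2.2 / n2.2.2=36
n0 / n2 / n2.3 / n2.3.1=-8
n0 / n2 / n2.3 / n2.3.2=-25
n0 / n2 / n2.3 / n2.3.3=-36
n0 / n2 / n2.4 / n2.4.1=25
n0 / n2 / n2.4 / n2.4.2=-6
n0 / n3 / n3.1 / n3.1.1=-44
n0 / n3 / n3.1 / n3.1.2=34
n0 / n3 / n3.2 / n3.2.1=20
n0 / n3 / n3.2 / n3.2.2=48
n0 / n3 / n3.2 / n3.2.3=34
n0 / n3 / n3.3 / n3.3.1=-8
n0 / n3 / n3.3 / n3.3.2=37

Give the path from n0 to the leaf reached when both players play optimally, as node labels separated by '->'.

n1.1 (Uma): max(-46, -32, 18) = 18
n1.2 (Uma): max(-42, 41) = 41
n1 (Jamal): min(18, 41) = 18
n2.1 (Uma): max(43, 2, 42) = 43
n2.2 (Uma): max(-14, 36) = 36
n2.3 (Uma): max(-8, -25, -36) = -8
n2.4 (Uma): max(25, -6) = 25
n2 (Jamal): min(43, 36, -8, 25) = -8
n3.1 (Uma): max(-44, 34) = 34
n3.2 (Uma): max(20, 48, 34) = 48
n3.3 (Uma): max(-8, 37) = 37
n3 (Jamal): min(34, 48, 37) = 34
n0 (Uma): max(18, -8, 34) = 34
At n0, Uma picks n3 (highest: 34).
At n3, Jamal picks n3.1 (lowest: 34).
At n3.1, Uma picks n3.1.2 (highest: 34).
Terminal value 34.

n0 -> n3 -> n3.1 -> n3.1.2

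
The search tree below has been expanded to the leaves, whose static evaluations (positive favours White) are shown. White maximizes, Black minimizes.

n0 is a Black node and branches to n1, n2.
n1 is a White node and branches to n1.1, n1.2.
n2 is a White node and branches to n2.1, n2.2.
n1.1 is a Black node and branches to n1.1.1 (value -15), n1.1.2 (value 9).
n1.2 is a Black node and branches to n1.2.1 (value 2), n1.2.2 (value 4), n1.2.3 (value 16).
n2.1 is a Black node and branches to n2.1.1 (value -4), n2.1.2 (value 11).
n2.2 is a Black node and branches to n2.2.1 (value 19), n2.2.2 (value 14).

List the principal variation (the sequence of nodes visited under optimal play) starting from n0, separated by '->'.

n1.1 (Black): min(-15, 9) = -15
n1.2 (Black): min(2, 4, 16) = 2
n1 (White): max(-15, 2) = 2
n2.1 (Black): min(-4, 11) = -4
n2.2 (Black): min(19, 14) = 14
n2 (White): max(-4, 14) = 14
n0 (Black): min(2, 14) = 2
At n0, Black picks n1 (lowest: 2).
At n1, White picks n1.2 (highest: 2).
At n1.2, Black picks n1.2.1 (lowest: 2).
Terminal value 2.

n0 -> n1 -> n1.2 -> n1.2.1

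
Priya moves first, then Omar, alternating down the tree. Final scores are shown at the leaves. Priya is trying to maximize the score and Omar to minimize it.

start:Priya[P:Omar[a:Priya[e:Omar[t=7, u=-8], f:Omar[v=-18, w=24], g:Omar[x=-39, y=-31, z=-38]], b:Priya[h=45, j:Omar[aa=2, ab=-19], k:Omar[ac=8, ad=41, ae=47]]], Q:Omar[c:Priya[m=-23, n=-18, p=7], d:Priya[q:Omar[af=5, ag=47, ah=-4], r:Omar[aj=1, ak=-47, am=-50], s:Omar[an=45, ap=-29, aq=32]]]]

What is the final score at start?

e (Omar): min(7, -8) = -8
f (Omar): min(-18, 24) = -18
g (Omar): min(-39, -31, -38) = -39
a (Priya): max(-8, -18, -39) = -8
j (Omar): min(2, -19) = -19
k (Omar): min(8, 41, 47) = 8
b (Priya): max(45, -19, 8) = 45
P (Omar): min(-8, 45) = -8
c (Priya): max(-23, -18, 7) = 7
q (Omar): min(5, 47, -4) = -4
r (Omar): min(1, -47, -50) = -50
s (Omar): min(45, -29, 32) = -29
d (Priya): max(-4, -50, -29) = -4
Q (Omar): min(7, -4) = -4
start (Priya): max(-8, -4) = -4

-4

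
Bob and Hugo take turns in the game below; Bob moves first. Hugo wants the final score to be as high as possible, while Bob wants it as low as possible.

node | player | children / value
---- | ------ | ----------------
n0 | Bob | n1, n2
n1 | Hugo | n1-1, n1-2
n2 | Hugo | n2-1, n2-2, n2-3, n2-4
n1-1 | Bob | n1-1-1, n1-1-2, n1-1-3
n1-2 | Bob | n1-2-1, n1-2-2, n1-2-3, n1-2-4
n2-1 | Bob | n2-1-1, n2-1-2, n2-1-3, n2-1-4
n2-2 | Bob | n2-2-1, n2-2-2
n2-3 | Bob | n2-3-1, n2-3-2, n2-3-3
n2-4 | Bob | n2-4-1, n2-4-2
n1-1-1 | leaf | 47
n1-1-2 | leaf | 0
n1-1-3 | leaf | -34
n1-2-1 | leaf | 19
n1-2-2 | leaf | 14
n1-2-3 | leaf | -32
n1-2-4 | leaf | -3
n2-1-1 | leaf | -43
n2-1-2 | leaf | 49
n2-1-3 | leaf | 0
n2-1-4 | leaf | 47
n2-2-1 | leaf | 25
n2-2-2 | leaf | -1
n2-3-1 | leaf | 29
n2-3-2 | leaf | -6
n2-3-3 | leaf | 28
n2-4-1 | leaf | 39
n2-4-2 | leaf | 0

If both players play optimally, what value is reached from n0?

-32

n1-1 (Bob): min(47, 0, -34) = -34
n1-2 (Bob): min(19, 14, -32, -3) = -32
n1 (Hugo): max(-34, -32) = -32
n2-1 (Bob): min(-43, 49, 0, 47) = -43
n2-2 (Bob): min(25, -1) = -1
n2-3 (Bob): min(29, -6, 28) = -6
n2-4 (Bob): min(39, 0) = 0
n2 (Hugo): max(-43, -1, -6, 0) = 0
n0 (Bob): min(-32, 0) = -32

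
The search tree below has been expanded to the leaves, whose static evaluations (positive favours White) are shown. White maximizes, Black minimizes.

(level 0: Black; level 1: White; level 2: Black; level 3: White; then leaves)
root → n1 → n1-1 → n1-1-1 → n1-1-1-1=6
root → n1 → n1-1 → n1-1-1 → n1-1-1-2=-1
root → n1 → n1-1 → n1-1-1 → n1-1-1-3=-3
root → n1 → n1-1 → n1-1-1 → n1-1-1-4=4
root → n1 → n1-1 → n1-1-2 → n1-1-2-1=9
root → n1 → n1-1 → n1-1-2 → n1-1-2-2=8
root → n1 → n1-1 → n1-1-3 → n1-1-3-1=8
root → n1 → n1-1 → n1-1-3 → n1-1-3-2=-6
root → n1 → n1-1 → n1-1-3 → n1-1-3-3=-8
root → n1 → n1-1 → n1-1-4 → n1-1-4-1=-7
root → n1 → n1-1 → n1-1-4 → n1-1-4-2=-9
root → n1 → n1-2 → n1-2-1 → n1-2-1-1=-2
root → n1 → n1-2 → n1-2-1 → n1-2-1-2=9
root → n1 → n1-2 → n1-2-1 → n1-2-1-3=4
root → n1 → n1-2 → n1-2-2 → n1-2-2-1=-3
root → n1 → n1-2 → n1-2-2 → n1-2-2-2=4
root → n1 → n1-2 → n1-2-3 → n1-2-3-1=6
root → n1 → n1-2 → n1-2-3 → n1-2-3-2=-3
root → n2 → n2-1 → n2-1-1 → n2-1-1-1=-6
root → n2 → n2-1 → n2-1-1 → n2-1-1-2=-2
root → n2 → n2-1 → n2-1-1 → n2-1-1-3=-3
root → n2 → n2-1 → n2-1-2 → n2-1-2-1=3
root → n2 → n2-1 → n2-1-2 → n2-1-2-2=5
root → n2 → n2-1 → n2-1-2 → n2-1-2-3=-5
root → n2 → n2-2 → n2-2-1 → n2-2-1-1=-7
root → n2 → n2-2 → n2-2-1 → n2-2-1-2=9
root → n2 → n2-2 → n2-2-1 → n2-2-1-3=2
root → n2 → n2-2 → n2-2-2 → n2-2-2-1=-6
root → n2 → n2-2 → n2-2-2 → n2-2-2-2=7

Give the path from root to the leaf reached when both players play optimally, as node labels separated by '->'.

root -> n1 -> n1-2 -> n1-2-2 -> n1-2-2-2

n1-1-1 (White): max(6, -1, -3, 4) = 6
n1-1-2 (White): max(9, 8) = 9
n1-1-3 (White): max(8, -6, -8) = 8
n1-1-4 (White): max(-7, -9) = -7
n1-1 (Black): min(6, 9, 8, -7) = -7
n1-2-1 (White): max(-2, 9, 4) = 9
n1-2-2 (White): max(-3, 4) = 4
n1-2-3 (White): max(6, -3) = 6
n1-2 (Black): min(9, 4, 6) = 4
n1 (White): max(-7, 4) = 4
n2-1-1 (White): max(-6, -2, -3) = -2
n2-1-2 (White): max(3, 5, -5) = 5
n2-1 (Black): min(-2, 5) = -2
n2-2-1 (White): max(-7, 9, 2) = 9
n2-2-2 (White): max(-6, 7) = 7
n2-2 (Black): min(9, 7) = 7
n2 (White): max(-2, 7) = 7
root (Black): min(4, 7) = 4
At root, Black picks n1 (lowest: 4).
At n1, White picks n1-2 (highest: 4).
At n1-2, Black picks n1-2-2 (lowest: 4).
At n1-2-2, White picks n1-2-2-2 (highest: 4).
Terminal value 4.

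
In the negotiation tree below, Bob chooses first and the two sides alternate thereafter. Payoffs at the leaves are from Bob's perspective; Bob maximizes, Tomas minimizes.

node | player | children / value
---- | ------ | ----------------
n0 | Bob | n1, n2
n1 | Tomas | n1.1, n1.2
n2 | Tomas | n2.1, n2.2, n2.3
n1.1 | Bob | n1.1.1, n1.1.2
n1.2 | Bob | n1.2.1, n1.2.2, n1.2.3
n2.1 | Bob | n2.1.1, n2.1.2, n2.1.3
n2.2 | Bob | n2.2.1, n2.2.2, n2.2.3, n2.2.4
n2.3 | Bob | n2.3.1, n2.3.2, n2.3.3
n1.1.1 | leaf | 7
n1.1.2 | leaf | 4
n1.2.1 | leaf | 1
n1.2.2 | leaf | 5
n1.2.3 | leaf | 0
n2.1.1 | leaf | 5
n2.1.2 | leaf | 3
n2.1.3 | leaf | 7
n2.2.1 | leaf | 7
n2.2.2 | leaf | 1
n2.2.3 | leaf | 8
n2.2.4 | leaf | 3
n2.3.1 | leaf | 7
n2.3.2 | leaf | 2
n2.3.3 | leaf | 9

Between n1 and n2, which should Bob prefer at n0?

n2

n1.1 (Bob): max(7, 4) = 7
n1.2 (Bob): max(1, 5, 0) = 5
n1 (Tomas): min(7, 5) = 5
n2.1 (Bob): max(5, 3, 7) = 7
n2.2 (Bob): max(7, 1, 8, 3) = 8
n2.3 (Bob): max(7, 2, 9) = 9
n2 (Tomas): min(7, 8, 9) = 7
Bob prefers the higher value; n1=5, n2=7. n2 is better since 7 > 5.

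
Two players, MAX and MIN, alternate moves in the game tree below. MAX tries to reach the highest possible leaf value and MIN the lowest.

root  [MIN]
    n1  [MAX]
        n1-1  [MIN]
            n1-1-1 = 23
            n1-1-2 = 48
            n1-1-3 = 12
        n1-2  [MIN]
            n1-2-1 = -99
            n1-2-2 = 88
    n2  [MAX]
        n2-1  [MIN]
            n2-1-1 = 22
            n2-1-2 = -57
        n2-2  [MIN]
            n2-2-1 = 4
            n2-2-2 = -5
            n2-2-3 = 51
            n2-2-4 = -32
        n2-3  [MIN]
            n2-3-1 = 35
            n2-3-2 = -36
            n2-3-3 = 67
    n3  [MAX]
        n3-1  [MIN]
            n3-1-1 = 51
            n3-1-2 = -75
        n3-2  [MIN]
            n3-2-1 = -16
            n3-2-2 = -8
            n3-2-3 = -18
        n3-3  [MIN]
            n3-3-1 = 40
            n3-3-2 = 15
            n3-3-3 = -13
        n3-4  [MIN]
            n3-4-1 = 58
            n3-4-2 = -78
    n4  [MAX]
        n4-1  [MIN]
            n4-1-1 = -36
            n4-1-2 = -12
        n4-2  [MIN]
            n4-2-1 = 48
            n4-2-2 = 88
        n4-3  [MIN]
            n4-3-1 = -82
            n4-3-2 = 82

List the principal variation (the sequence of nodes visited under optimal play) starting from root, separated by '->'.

n1-1 (MIN): min(23, 48, 12) = 12
n1-2 (MIN): min(-99, 88) = -99
n1 (MAX): max(12, -99) = 12
n2-1 (MIN): min(22, -57) = -57
n2-2 (MIN): min(4, -5, 51, -32) = -32
n2-3 (MIN): min(35, -36, 67) = -36
n2 (MAX): max(-57, -32, -36) = -32
n3-1 (MIN): min(51, -75) = -75
n3-2 (MIN): min(-16, -8, -18) = -18
n3-3 (MIN): min(40, 15, -13) = -13
n3-4 (MIN): min(58, -78) = -78
n3 (MAX): max(-75, -18, -13, -78) = -13
n4-1 (MIN): min(-36, -12) = -36
n4-2 (MIN): min(48, 88) = 48
n4-3 (MIN): min(-82, 82) = -82
n4 (MAX): max(-36, 48, -82) = 48
root (MIN): min(12, -32, -13, 48) = -32
At root, MIN picks n2 (lowest: -32).
At n2, MAX picks n2-2 (highest: -32).
At n2-2, MIN picks n2-2-4 (lowest: -32).
Terminal value -32.

root -> n2 -> n2-2 -> n2-2-4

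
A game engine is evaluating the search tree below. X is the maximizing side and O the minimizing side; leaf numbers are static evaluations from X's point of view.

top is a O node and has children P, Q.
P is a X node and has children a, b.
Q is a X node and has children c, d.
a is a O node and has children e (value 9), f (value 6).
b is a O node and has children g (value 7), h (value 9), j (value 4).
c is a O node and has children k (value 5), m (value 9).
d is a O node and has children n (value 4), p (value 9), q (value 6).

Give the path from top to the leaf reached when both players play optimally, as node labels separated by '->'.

a (O): min(9, 6) = 6
b (O): min(7, 9, 4) = 4
P (X): max(6, 4) = 6
c (O): min(5, 9) = 5
d (O): min(4, 9, 6) = 4
Q (X): max(5, 4) = 5
top (O): min(6, 5) = 5
At top, O picks Q (lowest: 5).
At Q, X picks c (highest: 5).
At c, O picks k (lowest: 5).
Terminal value 5.

top -> Q -> c -> k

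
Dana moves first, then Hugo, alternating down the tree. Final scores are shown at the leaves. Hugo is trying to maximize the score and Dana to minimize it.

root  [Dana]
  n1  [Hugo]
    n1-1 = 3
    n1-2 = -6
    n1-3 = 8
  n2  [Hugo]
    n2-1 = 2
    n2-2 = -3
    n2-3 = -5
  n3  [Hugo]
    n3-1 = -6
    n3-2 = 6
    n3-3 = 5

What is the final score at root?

n1 (Hugo): max(3, -6, 8) = 8
n2 (Hugo): max(2, -3, -5) = 2
n3 (Hugo): max(-6, 6, 5) = 6
root (Dana): min(8, 2, 6) = 2

2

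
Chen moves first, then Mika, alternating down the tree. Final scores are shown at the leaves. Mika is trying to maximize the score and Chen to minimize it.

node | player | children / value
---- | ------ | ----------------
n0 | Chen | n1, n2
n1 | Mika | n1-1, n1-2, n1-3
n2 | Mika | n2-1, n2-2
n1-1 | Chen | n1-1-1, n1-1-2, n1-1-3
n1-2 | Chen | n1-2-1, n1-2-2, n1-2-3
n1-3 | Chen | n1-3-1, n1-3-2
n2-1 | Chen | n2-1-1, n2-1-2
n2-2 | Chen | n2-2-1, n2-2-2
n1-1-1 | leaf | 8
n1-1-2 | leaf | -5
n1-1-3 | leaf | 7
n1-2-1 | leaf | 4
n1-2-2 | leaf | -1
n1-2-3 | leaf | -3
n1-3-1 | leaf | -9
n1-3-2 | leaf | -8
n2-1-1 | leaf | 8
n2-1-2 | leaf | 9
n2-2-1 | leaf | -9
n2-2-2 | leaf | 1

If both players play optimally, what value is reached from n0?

n1-1 (Chen): min(8, -5, 7) = -5
n1-2 (Chen): min(4, -1, -3) = -3
n1-3 (Chen): min(-9, -8) = -9
n1 (Mika): max(-5, -3, -9) = -3
n2-1 (Chen): min(8, 9) = 8
n2-2 (Chen): min(-9, 1) = -9
n2 (Mika): max(8, -9) = 8
n0 (Chen): min(-3, 8) = -3

-3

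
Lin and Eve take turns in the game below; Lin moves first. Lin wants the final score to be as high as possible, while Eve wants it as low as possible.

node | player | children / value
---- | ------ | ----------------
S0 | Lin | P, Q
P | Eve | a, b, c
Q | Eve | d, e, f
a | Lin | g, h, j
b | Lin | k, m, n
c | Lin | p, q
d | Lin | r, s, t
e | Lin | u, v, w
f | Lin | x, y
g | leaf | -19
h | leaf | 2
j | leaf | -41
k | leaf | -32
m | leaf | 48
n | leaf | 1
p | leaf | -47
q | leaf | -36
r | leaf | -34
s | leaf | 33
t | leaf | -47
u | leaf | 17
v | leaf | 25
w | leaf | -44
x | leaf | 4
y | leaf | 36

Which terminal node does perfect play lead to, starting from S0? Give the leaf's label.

a (Lin): max(-19, 2, -41) = 2
b (Lin): max(-32, 48, 1) = 48
c (Lin): max(-47, -36) = -36
P (Eve): min(2, 48, -36) = -36
d (Lin): max(-34, 33, -47) = 33
e (Lin): max(17, 25, -44) = 25
f (Lin): max(4, 36) = 36
Q (Eve): min(33, 25, 36) = 25
S0 (Lin): max(-36, 25) = 25
At S0, Lin picks Q (highest: 25).
At Q, Eve picks e (lowest: 25).
At e, Lin picks v (highest: 25).
Terminal value 25.

v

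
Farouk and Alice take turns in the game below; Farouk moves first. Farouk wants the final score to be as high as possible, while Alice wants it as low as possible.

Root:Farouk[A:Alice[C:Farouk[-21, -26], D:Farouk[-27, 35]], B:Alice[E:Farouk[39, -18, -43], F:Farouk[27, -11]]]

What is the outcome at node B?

E (Farouk): max(39, -18, -43) = 39
F (Farouk): max(27, -11) = 27
B (Alice): min(39, 27) = 27

27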